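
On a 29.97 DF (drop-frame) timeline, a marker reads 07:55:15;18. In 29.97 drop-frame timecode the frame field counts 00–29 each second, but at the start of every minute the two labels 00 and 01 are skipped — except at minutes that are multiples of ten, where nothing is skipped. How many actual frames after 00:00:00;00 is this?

As if non-drop at 30 labels/s: (7 × 3600 + 55 × 60 + 15) × 30 + 18 = 855468.
Minute boundaries passed: 475; those not divisible by 10: 475 − 47 = 428; dropped labels = 2 × 428 = 856.
Actual frame index = 855468 − 856 = 854612.

854612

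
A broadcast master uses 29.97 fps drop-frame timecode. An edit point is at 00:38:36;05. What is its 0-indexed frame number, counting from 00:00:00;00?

69415

As if non-drop at 30 labels/s: (0 × 3600 + 38 × 60 + 36) × 30 + 5 = 69485.
Minute boundaries passed: 38; those not divisible by 10: 38 − 3 = 35; dropped labels = 2 × 35 = 70.
Actual frame index = 69485 − 70 = 69415.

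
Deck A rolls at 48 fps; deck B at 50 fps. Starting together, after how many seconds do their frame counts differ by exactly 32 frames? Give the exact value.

16 seconds

The gap grows by |50 − 48| = 2 frames per second.
Time for a 32-frame gap: 32 ÷ (2) = 16 s.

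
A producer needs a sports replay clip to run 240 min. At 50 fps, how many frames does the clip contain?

720000 frames

240 min = 14400 s.
Frames = 14400 × 50 = 720000.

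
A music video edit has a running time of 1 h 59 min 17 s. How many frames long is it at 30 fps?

214710 frames

1 h 59 min 17 s = 7157 s.
Frames = 7157 × 30 = 214710.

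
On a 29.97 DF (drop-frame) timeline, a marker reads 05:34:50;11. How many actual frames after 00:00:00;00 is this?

Complete 10-minute blocks: 33, each 17982 frames → 593406.
Remaining 4 whole minutes in the current block: 1800 + 3 × 1798 = 7194 frames.
Within the current minute: 50 × 30 + 11 − 2 = 1509 (labels ;00/;01 skipped at this minute). Total = 593406 + 7194 + 1509 = 602109.

602109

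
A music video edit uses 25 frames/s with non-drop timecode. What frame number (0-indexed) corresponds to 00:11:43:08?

Total seconds to the label: (0 × 3600 + 11 × 60 + 43) = 703.
Frame index = 703 × 25 + 8 = 17583.

frame 17583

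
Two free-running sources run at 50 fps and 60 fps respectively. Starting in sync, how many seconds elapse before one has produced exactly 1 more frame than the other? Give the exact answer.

The gap grows by |60 − 50| = 10 frames per second.
Time for a 1-frame gap: 1 ÷ (10) = 0.1 s.

0.1 seconds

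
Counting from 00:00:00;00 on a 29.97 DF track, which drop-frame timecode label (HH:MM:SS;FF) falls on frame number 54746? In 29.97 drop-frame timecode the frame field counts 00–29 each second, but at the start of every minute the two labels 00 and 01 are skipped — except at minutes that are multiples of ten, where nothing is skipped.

Ten DF minutes hold 17982 frames, so frame 54746 lies in block 3 (frames 53946–71927) with 800 frames into that block.
The block's first minute is 1800 frames and the rest 1798 each; 800 frames reaches minute 0, so 3 × 18 + 0 × 2 = 54 labels have been skipped so far.
Adding those back, label number 54746 + 54 = 54800 at 30 labels/s is 1826 s + 20 f = 0 h 30 min 26 s frame 20, i.e. 00:30:26;20.

00:30:26;20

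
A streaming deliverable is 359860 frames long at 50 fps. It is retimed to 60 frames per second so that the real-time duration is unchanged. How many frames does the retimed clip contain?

431832 frames

Target frames = source frames × (target rate / source rate) = 359860 × (60)/(50) = 359860 × 6/5 = 431832.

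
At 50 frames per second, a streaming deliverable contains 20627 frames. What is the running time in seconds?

Running time = 20627 / (50) = 412.54 s.

412.54 seconds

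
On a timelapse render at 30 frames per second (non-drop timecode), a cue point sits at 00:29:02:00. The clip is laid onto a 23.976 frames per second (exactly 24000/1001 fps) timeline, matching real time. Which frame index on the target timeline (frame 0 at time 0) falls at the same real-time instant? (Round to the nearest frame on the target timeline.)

frame 41766

Source frame index: (0×3600 + 29×60 + 2) × 30 + 0 = 52260.
Real time: 52260 / (30) = 1742 s.
Target frame: (1742) × (24000/1001) = 3216000/77 ≈ 41766.234 → 41766.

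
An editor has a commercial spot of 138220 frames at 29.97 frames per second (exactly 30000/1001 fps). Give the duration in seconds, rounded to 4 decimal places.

4611.9407 seconds

Running time = 138220 × 1001/30000 = 6917911/1500 s ≈ 4611.9407 s.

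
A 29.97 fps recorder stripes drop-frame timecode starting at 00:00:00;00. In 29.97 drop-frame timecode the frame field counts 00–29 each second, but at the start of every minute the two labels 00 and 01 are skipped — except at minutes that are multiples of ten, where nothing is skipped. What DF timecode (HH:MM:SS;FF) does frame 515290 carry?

04:46:33;16

Ten DF minutes hold 17982 frames, so frame 515290 lies in block 28 (frames 503496–521477) with 11794 frames into that block.
The block's first minute is 1800 frames and the rest 1798 each; 11794 frames reaches minute 6, so 28 × 18 + 6 × 2 = 516 labels have been skipped so far.
Adding those back, label number 515290 + 516 = 515806 at 30 labels/s is 17193 s + 16 f = 4 h 46 min 33 s frame 16, i.e. 04:46:33;16.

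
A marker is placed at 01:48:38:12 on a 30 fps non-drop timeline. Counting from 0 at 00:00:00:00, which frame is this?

195552

Total seconds to the label: (1 × 3600 + 48 × 60 + 38) = 6518.
Frame index = 6518 × 30 + 12 = 195552.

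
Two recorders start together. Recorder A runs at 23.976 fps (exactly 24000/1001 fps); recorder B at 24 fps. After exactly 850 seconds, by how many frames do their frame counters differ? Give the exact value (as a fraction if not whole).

A emits 24000/1001 × 850 = 20400000/1001 frames; B emits 24 × 850 = 20400.
Difference = 20400/1001 frames (≈ 20.3796); B is ahead of A.

20400/1001 frames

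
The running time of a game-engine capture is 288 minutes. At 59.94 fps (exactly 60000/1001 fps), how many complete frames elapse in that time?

1035764 frames

288 min = 17280 s.
Frames = 17280 × 60000/1001 = 1036800000/1001 ≈ 1035764.2358.
Complete frames: 1035764.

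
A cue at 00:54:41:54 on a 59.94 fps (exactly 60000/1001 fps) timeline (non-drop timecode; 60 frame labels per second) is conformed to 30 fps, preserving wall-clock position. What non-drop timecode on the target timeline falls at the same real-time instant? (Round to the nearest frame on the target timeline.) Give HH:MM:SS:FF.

Source frame index: (0×3600 + 54×60 + 41) × 60 + 54 = 196914.
Real time: 196914 / (60000/1001) = 32851819/10000 s.
Target frame: (32851819/10000) × (30) = 98555457/1000 ≈ 98555.457 → 98555.
At 30 labels/s: frame 98555 → 00:54:45:05.

00:54:45:05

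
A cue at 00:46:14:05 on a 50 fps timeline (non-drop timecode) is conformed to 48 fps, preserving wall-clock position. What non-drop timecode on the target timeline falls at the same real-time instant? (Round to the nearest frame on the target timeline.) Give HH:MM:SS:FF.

00:46:14:05

Source frame index: (0×3600 + 46×60 + 14) × 50 + 5 = 138705.
Real time: 138705 / (50) = 27741/10 s.
Target frame: (27741/10) × (48) = 665784/5 ≈ 133156.800 → 133157.
At 48 labels/s: frame 133157 → 00:46:14:05.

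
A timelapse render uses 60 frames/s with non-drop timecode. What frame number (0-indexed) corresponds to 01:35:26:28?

343588

Total seconds to the label: (1 × 3600 + 35 × 60 + 26) = 5726.
Frame index = 5726 × 60 + 28 = 343588.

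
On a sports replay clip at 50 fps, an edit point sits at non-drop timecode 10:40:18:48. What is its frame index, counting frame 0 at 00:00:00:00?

frame 1920948

Total seconds to the label: (10 × 3600 + 40 × 60 + 18) = 38418.
Frame index = 38418 × 50 + 48 = 1920948.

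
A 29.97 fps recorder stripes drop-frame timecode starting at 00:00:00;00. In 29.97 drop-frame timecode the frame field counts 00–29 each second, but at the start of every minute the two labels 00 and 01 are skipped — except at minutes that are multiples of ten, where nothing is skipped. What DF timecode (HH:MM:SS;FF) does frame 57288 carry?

Each 10-minute DF block holds 10 × 60 × 30 − 9 × 2 = 17982 frames. 57288 ÷ 17982 → 3 full blocks, remainder 3342.
Within the partial block the first minute is 1800 frames and each further minute 1798, so 1 further minute boundary passed. Total skipped labels = 18 × 3 + 2 × 1 = 56.
Non-drop label index = 57288 + 56 = 57344; at 30 labels/s that is 00:31:51:14, i.e. DF 00:31:51;14.

00:31:51;14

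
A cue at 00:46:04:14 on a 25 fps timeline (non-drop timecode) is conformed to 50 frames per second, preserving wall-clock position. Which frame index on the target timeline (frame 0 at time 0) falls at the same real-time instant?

Source frame index: (0×3600 + 46×60 + 4) × 25 + 14 = 69114.
Real time: 69114 / (25) = 69114/25 s.
Target frame: (69114/25) × (50) = 138228.

frame 138228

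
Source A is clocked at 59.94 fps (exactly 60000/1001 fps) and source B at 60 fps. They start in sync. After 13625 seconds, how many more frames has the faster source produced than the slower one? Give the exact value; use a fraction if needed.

817500/1001 frames

A emits 60000/1001 × 13625 = 817500000/1001 frames; B emits 60 × 13625 = 817500.
Difference = 817500/1001 frames (≈ 816.6833); B is ahead of A.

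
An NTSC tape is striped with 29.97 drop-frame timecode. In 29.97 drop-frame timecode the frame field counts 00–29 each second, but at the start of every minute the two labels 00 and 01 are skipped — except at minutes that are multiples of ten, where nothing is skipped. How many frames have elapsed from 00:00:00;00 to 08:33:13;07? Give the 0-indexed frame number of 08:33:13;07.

Complete 10-minute blocks: 51, each 17982 frames → 917082.
Remaining 3 whole minutes in the current block: 1800 + 2 × 1798 = 5396 frames.
Within the current minute: 13 × 30 + 7 − 2 = 395 (labels ;00/;01 skipped at this minute). Total = 917082 + 5396 + 395 = 922873.

922873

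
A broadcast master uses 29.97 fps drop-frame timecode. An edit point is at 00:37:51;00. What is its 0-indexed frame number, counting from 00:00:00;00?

68062

Complete 10-minute blocks: 3, each 17982 frames → 53946.
Remaining 7 whole minutes in the current block: 1800 + 6 × 1798 = 12588 frames.
Within the current minute: 51 × 30 + 0 − 2 = 1528 (labels ;00/;01 skipped at this minute). Total = 53946 + 12588 + 1528 = 68062.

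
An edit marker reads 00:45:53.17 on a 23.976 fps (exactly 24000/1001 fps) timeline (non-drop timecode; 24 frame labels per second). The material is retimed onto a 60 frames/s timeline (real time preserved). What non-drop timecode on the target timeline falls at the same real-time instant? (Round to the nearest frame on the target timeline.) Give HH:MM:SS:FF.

00:45:56:28

Source frame index: (0×3600 + 45×60 + 53) × 24 + 17 = 66089.
Real time: 66089 / (24000/1001) = 66155089/24000 s.
Target frame: (66155089/24000) × (60) = 66155089/400 ≈ 165387.723 → 165388.
At 60 labels/s: frame 165388 → 00:45:56:28.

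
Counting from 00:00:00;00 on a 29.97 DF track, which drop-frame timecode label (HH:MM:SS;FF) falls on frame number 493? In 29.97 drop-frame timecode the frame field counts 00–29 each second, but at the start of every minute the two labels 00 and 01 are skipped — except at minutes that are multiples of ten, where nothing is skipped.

00:00:16;13

Each 10-minute DF block holds 10 × 60 × 30 − 9 × 2 = 17982 frames. 493 ÷ 17982 → 0 full blocks, remainder 493.
Within the partial block the first minute is 1800 frames and each further minute 1798, so 0 further minute boundaries passed. Total skipped labels = 18 × 0 + 2 × 0 = 0.
Non-drop label index = 493 + 0 = 493; at 30 labels/s that is 00:00:16:13, i.e. DF 00:00:16;13.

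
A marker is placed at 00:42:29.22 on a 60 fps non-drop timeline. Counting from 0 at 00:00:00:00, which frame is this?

Total seconds to the label: (0 × 3600 + 42 × 60 + 29) = 2549.
Frame index = 2549 × 60 + 22 = 152962.

frame 152962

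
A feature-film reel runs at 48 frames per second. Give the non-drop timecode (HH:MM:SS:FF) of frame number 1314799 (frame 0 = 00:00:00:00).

07:36:31:31

1314799 ÷ 48 = 27391 full seconds, remainder 31 frames.
27391 s = 7 h 36 min 31 s.
Timecode: 07:36:31:31.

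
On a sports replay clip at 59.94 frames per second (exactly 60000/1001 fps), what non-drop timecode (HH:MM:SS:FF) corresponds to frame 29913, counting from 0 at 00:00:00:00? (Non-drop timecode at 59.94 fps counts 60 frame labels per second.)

29913 ÷ 60 = 498 full seconds, remainder 33 frames.
498 s = 0 h 8 min 18 s.
Timecode: 00:08:18:33.

00:08:18:33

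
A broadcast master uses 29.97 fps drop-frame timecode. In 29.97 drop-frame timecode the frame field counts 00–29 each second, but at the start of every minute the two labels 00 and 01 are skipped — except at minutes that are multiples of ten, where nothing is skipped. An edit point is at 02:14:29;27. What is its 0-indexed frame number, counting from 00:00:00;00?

241855

Complete 10-minute blocks: 13, each 17982 frames → 233766.
Remaining 4 whole minutes in the current block: 1800 + 3 × 1798 = 7194 frames.
Within the current minute: 29 × 30 + 27 − 2 = 895 (labels ;00/;01 skipped at this minute). Total = 233766 + 7194 + 895 = 241855.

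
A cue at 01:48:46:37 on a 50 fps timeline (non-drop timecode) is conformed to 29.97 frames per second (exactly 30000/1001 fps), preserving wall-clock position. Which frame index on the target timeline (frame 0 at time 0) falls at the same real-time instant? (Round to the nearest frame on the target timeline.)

Source frame index: (1×3600 + 48×60 + 46) × 50 + 37 = 326337.
Real time: 326337 / (50) = 326337/50 s.
Target frame: (326337/50) × (30000/1001) = 17800200/91 ≈ 195606.593 → 195607.

frame 195607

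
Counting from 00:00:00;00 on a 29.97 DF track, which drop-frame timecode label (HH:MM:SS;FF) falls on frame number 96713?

Ten DF minutes hold 17982 frames, so frame 96713 lies in block 5 (frames 89910–107891) with 6803 frames into that block.
The block's first minute is 1800 frames and the rest 1798 each; 6803 frames reaches minute 3, so 5 × 18 + 3 × 2 = 96 labels have been skipped so far.
Adding those back, label number 96713 + 96 = 96809 at 30 labels/s is 3226 s + 29 f = 0 h 53 min 46 s frame 29, i.e. 00:53:46;29.

00:53:46;29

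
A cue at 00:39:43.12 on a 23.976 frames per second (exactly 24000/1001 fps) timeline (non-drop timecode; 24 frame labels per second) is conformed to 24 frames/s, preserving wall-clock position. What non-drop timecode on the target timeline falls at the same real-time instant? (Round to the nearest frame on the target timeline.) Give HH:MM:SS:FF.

Source frame index: (0×3600 + 39×60 + 43) × 24 + 12 = 57204.
Real time: 57204 / (24000/1001) = 4771767/2000 s.
Target frame: (4771767/2000) × (24) = 14315301/250 ≈ 57261.204 → 57261.
At 24 labels/s: frame 57261 → 00:39:45:21.

00:39:45:21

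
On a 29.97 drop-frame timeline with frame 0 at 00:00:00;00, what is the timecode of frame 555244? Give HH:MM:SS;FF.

05:08:46;20

Each 10-minute DF block holds 10 × 60 × 30 − 9 × 2 = 17982 frames. 555244 ÷ 17982 → 30 full blocks, remainder 15784.
Within the partial block the first minute is 1800 frames and each further minute 1798, so 8 further minute boundaries passed. Total skipped labels = 18 × 30 + 2 × 8 = 556.
Non-drop label index = 555244 + 556 = 555800; at 30 labels/s that is 05:08:46:20, i.e. DF 05:08:46;20.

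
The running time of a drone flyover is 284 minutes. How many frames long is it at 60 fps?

284 min = 17040 s.
Frames = 17040 × 60 = 1022400.

1022400 frames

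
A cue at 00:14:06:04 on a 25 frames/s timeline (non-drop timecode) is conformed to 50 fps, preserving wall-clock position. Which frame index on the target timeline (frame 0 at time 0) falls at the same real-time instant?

Source frame index: (0×3600 + 14×60 + 6) × 25 + 4 = 21154.
Real time: 21154 / (25) = 21154/25 s.
Target frame: (21154/25) × (50) = 42308.

frame 42308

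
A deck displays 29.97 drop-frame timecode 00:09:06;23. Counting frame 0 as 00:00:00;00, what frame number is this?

As if non-drop at 30 labels/s: (0 × 3600 + 9 × 60 + 6) × 30 + 23 = 16403.
Minute boundaries passed: 9; those not divisible by 10: 9 − 0 = 9; dropped labels = 2 × 9 = 18.
Actual frame index = 16403 − 18 = 16385.

16385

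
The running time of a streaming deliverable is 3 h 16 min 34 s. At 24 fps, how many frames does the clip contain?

283056 frames

3 h 16 min 34 s = 11794 s.
Frames = 11794 × 24 = 283056.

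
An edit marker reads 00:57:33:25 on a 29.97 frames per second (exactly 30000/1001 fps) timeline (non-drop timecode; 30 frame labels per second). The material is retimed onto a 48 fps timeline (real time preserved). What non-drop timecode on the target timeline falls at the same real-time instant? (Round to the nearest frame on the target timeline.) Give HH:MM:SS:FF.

Source frame index: (0×3600 + 57×60 + 33) × 30 + 25 = 103615.
Real time: 103615 / (30000/1001) = 20743723/6000 s.
Target frame: (20743723/6000) × (48) = 20743723/125 ≈ 165949.784 → 165950.
At 48 labels/s: frame 165950 → 00:57:37:14.

00:57:37:14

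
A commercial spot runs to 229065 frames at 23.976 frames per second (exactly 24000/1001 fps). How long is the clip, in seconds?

Running time = 229065 / (24000/1001) = 9553.919375 s.

9553.919375 seconds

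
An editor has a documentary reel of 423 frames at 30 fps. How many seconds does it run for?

14.1 seconds

Running time = 423 / (30) = 14.1 s.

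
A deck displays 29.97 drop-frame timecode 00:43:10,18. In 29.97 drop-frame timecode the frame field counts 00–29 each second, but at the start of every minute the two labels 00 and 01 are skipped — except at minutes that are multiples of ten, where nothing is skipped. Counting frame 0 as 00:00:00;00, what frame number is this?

77640

Complete 10-minute blocks: 4, each 17982 frames → 71928.
Remaining 3 whole minutes in the current block: 1800 + 2 × 1798 = 5396 frames.
Within the current minute: 10 × 30 + 18 − 2 = 316 (labels ;00/;01 skipped at this minute). Total = 71928 + 5396 + 316 = 77640.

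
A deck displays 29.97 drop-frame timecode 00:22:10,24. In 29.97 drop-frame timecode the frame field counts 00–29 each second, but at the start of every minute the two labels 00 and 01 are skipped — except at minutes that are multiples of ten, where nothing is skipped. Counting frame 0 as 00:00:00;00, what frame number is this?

39884

Complete 10-minute blocks: 2, each 17982 frames → 35964.
Remaining 2 whole minutes in the current block: 1800 + 1 × 1798 = 3598 frames.
Within the current minute: 10 × 30 + 24 − 2 = 322 (labels ;00/;01 skipped at this minute). Total = 35964 + 3598 + 322 = 39884.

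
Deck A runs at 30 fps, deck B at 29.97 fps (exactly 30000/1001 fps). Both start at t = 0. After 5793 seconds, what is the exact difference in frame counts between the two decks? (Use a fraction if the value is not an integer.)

173790/1001 frames

A emits 30 × 5793 = 173790 frames; B emits 30000/1001 × 5793 = 173790000/1001.
Difference = 173790/1001 frames (≈ 173.6164); B is behind A.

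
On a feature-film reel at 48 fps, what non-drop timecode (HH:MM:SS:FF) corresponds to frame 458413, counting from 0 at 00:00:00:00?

458413 ÷ 48 = 9550 full seconds, remainder 13 frames.
9550 s = 2 h 39 min 10 s.
Timecode: 02:39:10:13.

02:39:10:13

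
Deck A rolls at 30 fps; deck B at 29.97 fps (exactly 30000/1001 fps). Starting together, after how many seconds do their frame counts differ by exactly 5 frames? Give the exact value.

1001/6 seconds

The gap grows by |30000/1001 − 30| = 30/1001 frames per second.
Time for a 5-frame gap: 5 ÷ (30/1001) = 1001/6 s.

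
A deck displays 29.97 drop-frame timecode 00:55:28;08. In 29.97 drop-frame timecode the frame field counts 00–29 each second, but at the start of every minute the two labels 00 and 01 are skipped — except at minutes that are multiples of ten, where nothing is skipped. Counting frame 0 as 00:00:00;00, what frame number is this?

As if non-drop at 30 labels/s: (0 × 3600 + 55 × 60 + 28) × 30 + 8 = 99848.
Minute boundaries passed: 55; those not divisible by 10: 55 − 5 = 50; dropped labels = 2 × 50 = 100.
Actual frame index = 99848 − 100 = 99748.

99748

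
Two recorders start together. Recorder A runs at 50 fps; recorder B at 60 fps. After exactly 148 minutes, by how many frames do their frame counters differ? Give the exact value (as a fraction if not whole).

88800 frames

148 min = 8880 s.
A emits 50 × 8880 = 444000 frames; B emits 60 × 8880 = 532800.
Difference = 88800 frames; B is ahead of A.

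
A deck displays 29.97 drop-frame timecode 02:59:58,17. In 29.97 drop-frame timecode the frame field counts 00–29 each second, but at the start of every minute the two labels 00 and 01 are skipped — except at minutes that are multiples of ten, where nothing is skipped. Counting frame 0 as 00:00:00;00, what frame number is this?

Complete 10-minute blocks: 17, each 17982 frames → 305694.
Remaining 9 whole minutes in the current block: 1800 + 8 × 1798 = 16184 frames.
Within the current minute: 58 × 30 + 17 − 2 = 1755 (labels ;00/;01 skipped at this minute). Total = 305694 + 16184 + 1755 = 323633.

323633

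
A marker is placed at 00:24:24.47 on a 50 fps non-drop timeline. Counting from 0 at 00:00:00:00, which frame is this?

Total seconds to the label: (0 × 3600 + 24 × 60 + 24) = 1464.
Frame index = 1464 × 50 + 47 = 73247.

73247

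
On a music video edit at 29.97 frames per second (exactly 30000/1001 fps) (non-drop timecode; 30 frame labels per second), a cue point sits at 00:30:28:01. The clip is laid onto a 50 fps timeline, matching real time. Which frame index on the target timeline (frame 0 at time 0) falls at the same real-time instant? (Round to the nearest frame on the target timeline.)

frame 91493

Source frame index: (0×3600 + 30×60 + 28) × 30 + 1 = 54841.
Real time: 54841 / (30000/1001) = 54895841/30000 s.
Target frame: (54895841/30000) × (50) = 54895841/600 ≈ 91493.068 → 91493.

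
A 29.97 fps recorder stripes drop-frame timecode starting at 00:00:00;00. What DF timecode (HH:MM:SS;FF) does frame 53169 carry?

Each 10-minute DF block holds 10 × 60 × 30 − 9 × 2 = 17982 frames. 53169 ÷ 17982 → 2 full blocks, remainder 17205.
Within the partial block the first minute is 1800 frames and each further minute 1798, so 9 further minute boundaries passed. Total skipped labels = 18 × 2 + 2 × 9 = 54.
Non-drop label index = 53169 + 54 = 53223; at 30 labels/s that is 00:29:34:03, i.e. DF 00:29:34;03.

00:29:34;03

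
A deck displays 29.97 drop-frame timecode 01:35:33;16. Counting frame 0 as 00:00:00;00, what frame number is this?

Complete 10-minute blocks: 9, each 17982 frames → 161838.
Remaining 5 whole minutes in the current block: 1800 + 4 × 1798 = 8992 frames.
Within the current minute: 33 × 30 + 16 − 2 = 1004 (labels ;00/;01 skipped at this minute). Total = 161838 + 8992 + 1004 = 171834.

171834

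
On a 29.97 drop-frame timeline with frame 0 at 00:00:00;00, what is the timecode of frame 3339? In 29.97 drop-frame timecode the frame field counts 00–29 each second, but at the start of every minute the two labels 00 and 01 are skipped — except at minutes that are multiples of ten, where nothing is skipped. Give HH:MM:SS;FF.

00:01:51;11

Each 10-minute DF block holds 10 × 60 × 30 − 9 × 2 = 17982 frames. 3339 ÷ 17982 → 0 full blocks, remainder 3339.
Within the partial block the first minute is 1800 frames and each further minute 1798, so 1 further minute boundary passed. Total skipped labels = 18 × 0 + 2 × 1 = 2.
Non-drop label index = 3339 + 2 = 3341; at 30 labels/s that is 00:01:51:11, i.e. DF 00:01:51;11.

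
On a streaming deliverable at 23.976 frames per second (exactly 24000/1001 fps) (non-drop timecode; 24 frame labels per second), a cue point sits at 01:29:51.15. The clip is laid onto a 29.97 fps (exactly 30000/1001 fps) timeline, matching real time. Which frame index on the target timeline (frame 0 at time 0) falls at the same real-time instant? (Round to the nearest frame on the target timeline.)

frame 161749

Source frame index: (1×3600 + 29×60 + 51) × 24 + 15 = 129399.
Real time: 129399 / (24000/1001) = 43176133/8000 s.
Target frame: (43176133/8000) × (30000/1001) = 646995/4 ≈ 161748.750 → 161749.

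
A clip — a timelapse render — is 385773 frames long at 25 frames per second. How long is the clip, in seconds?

Running time = 385773 / (25) = 15430.92 s.

15430.92 seconds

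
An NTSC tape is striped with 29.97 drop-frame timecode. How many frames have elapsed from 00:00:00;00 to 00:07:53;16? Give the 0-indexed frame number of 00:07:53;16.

14192

As if non-drop at 30 labels/s: (0 × 3600 + 7 × 60 + 53) × 30 + 16 = 14206.
Minute boundaries passed: 7; those not divisible by 10: 7 − 0 = 7; dropped labels = 2 × 7 = 14.
Actual frame index = 14206 − 14 = 14192.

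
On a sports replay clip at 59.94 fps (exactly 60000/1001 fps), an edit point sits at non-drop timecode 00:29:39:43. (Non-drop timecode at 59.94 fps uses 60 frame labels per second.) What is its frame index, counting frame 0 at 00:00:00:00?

106783

Total seconds to the label: (0 × 3600 + 29 × 60 + 39) = 1779.
Frame index = 1779 × 60 + 43 = 106783.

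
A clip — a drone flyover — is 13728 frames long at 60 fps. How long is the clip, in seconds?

228.8 seconds

Running time = 13728 / (60) = 228.8 s.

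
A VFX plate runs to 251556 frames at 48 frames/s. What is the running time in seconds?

5240.75 seconds

Running time = 251556 / (48) = 5240.75 s.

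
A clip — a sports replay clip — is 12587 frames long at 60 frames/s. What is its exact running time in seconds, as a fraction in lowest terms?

12587/60 seconds

Running time = 12587 ÷ (60) = 12587 × 1/60 = 12587/60 s.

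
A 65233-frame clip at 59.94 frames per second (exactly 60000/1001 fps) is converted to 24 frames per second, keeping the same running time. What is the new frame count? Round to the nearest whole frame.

26119 frames

Frames at target rate = 65233 × (24) / (60000/1001) = 65298233/2500 ≈ 26119.293.
Nearest whole frame: 26119.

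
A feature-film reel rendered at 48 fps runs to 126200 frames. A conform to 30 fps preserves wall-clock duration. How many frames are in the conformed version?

Target frames = source frames × (target rate / source rate) = 126200 × (30)/(48) = 126200 × 5/8 = 78875.

78875 frames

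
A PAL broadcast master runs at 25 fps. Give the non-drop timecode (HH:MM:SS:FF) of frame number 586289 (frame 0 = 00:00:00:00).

586289 ÷ 25 = 23451 full seconds, remainder 14 frames.
23451 s = 6 h 30 min 51 s.
Timecode: 06:30:51:14.

06:30:51:14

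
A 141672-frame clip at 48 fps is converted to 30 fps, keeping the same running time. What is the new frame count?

Target frames = source frames × (target rate / source rate) = 141672 × (30)/(48) = 141672 × 5/8 = 88545.

88545 frames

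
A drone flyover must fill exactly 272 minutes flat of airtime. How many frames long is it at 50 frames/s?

816000 frames

272 min = 16320 s.
Frames = 16320 × 50 = 816000.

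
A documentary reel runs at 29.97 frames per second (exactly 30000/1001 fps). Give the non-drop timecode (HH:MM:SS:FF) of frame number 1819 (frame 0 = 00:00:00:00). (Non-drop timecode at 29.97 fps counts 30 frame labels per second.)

00:01:00:19

1819 ÷ 30 = 60 full seconds, remainder 19 frames.
60 s = 0 h 1 min 0 s.
Timecode: 00:01:00:19.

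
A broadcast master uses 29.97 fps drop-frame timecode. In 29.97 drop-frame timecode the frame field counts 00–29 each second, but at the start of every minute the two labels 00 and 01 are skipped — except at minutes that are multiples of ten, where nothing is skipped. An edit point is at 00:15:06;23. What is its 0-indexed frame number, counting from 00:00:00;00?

Complete 10-minute blocks: 1, each 17982 frames → 17982.
Remaining 5 whole minutes in the current block: 1800 + 4 × 1798 = 8992 frames.
Within the current minute: 6 × 30 + 23 − 2 = 201 (labels ;00/;01 skipped at this minute). Total = 17982 + 8992 + 201 = 27175.

27175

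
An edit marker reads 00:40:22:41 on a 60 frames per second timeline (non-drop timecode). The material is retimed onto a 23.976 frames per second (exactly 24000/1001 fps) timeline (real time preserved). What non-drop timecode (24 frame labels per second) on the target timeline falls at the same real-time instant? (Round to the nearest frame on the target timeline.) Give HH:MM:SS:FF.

Source frame index: (0×3600 + 40×60 + 22) × 60 + 41 = 145361.
Real time: 145361 / (60) = 145361/60 s.
Target frame: (145361/60) × (24000/1001) = 58144400/1001 ≈ 58086.314 → 58086.
At 24 labels/s: frame 58086 → 00:40:20:06.

00:40:20:06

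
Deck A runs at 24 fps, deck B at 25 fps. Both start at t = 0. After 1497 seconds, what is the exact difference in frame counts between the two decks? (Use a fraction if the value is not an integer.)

1497 frames

A emits 24 × 1497 = 35928 frames; B emits 25 × 1497 = 37425.
Difference = 1497 frames; B is ahead of A.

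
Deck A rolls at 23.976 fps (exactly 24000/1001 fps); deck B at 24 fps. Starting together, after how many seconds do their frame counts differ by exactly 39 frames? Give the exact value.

1626.625 seconds

The gap grows by |24 − 24000/1001| = 24/1001 frames per second.
Time for a 39-frame gap: 39 ÷ (24/1001) = 1626.625 s.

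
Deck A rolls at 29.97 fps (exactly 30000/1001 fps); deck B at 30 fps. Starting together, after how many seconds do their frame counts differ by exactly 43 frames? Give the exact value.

43043/30 seconds

The gap grows by |30 − 30000/1001| = 30/1001 frames per second.
Time for a 43-frame gap: 43 ÷ (30/1001) = 43043/30 s.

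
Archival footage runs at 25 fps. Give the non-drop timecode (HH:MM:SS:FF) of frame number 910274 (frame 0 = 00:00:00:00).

910274 ÷ 25 = 36410 full seconds, remainder 24 frames.
36410 s = 10 h 6 min 50 s.
Timecode: 10:06:50:24.

10:06:50:24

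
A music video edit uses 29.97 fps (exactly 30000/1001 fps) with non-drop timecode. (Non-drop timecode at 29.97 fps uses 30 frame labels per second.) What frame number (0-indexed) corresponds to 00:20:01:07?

36037

Total seconds to the label: (0 × 3600 + 20 × 60 + 1) = 1201.
Frame index = 1201 × 30 + 7 = 36037.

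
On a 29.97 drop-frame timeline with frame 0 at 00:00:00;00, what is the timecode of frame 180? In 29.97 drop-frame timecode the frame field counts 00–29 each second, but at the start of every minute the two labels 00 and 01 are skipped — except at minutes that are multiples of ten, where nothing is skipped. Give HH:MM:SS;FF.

Ten DF minutes hold 17982 frames, so frame 180 lies in block 0 (frames 0–17981) with 180 frames into that block.
The block's first minute is 1800 frames and the rest 1798 each; 180 frames reaches minute 0, so 0 × 18 + 0 × 2 = 0 labels have been skipped so far.
Adding those back, label number 180 + 0 = 180 at 30 labels/s is 6 s + 0 f = 0 h 0 min 6 s frame 0, i.e. 00:00:06;00.

00:00:06;00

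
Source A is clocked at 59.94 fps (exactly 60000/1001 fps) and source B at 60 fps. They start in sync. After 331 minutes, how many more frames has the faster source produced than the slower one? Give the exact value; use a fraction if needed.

331 min = 19860 s.
A emits 60000/1001 × 19860 = 1191600000/1001 frames; B emits 60 × 19860 = 1191600.
Difference = 1191600/1001 frames (≈ 1190.4096); B is ahead of A.

1191600/1001 frames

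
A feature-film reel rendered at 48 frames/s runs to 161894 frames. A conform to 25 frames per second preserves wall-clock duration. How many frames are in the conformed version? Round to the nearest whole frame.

Frames at target rate = 161894 × (25) / (48) = 2023675/24 ≈ 84319.792.
Nearest whole frame: 84320.

84320 frames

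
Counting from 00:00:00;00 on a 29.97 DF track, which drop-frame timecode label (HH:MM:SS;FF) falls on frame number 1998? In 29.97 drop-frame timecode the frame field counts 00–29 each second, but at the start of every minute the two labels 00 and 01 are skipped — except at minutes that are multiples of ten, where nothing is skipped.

Each 10-minute DF block holds 10 × 60 × 30 − 9 × 2 = 17982 frames. 1998 ÷ 17982 → 0 full blocks, remainder 1998.
Within the partial block the first minute is 1800 frames and each further minute 1798, so 1 further minute boundary passed. Total skipped labels = 18 × 0 + 2 × 1 = 2.
Non-drop label index = 1998 + 2 = 2000; at 30 labels/s that is 00:01:06:20, i.e. DF 00:01:06;20.

00:01:06;20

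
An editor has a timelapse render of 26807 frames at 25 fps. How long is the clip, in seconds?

1072.28 seconds

Running time = 26807 / (25) = 1072.28 s.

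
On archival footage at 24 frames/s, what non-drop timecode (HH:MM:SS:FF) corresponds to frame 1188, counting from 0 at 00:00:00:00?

1188 ÷ 24 = 49 full seconds, remainder 12 frames.
49 s = 0 h 0 min 49 s.
Timecode: 00:00:49:12.

00:00:49:12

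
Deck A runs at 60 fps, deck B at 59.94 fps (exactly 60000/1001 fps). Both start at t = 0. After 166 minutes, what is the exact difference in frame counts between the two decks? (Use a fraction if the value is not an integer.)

597600/1001 frames

166 min = 9960 s.
A emits 60 × 9960 = 597600 frames; B emits 60000/1001 × 9960 = 597600000/1001.
Difference = 597600/1001 frames (≈ 597.0030); B is behind A.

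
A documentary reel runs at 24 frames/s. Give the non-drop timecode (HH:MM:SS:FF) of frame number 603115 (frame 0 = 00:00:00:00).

603115 ÷ 24 = 25129 full seconds, remainder 19 frames.
25129 s = 6 h 58 min 49 s.
Timecode: 06:58:49:19.

06:58:49:19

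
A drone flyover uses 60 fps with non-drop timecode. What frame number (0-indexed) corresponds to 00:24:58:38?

Total seconds to the label: (0 × 3600 + 24 × 60 + 58) = 1498.
Frame index = 1498 × 60 + 38 = 89918.

frame 89918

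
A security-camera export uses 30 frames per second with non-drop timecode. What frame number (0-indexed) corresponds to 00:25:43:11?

Total seconds to the label: (0 × 3600 + 25 × 60 + 43) = 1543.
Frame index = 1543 × 30 + 11 = 46301.

frame 46301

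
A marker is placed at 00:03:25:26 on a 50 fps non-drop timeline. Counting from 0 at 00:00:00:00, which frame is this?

10276

Total seconds to the label: (0 × 3600 + 3 × 60 + 25) = 205.
Frame index = 205 × 50 + 26 = 10276.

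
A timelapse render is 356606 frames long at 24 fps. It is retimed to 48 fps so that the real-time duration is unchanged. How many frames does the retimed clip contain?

713212 frames

Target frames = source frames × (target rate / source rate) = 356606 × (48)/(24) = 356606 × 2 = 713212.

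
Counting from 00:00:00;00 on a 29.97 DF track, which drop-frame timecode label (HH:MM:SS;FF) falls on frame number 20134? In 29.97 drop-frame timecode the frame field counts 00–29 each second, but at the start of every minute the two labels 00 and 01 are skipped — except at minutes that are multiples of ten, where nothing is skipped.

Ten DF minutes hold 17982 frames, so frame 20134 lies in block 1 (frames 17982–35963) with 2152 frames into that block.
The block's first minute is 1800 frames and the rest 1798 each; 2152 frames reaches minute 1, so 1 × 18 + 1 × 2 = 20 labels have been skipped so far.
Adding those back, label number 20134 + 20 = 20154 at 30 labels/s is 671 s + 24 f = 0 h 11 min 11 s frame 24, i.e. 00:11:11;24.

00:11:11;24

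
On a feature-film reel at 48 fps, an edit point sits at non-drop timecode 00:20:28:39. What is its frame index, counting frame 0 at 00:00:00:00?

Total seconds to the label: (0 × 3600 + 20 × 60 + 28) = 1228.
Frame index = 1228 × 48 + 39 = 58983.

58983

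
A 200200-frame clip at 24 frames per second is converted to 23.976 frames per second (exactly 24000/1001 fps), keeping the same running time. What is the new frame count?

200000 frames

Target frames = source frames × (target rate / source rate) = 200200 × (24000/1001)/(24) = 200200 × 1000/1001 = 200000.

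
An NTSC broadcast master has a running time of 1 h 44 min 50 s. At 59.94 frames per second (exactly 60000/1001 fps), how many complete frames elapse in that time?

377022 frames

1 h 44 min 50 s = 6290 s.
Frames = 6290 × 60000/1001 = 377400000/1001 ≈ 377022.9770.
Complete frames: 377022.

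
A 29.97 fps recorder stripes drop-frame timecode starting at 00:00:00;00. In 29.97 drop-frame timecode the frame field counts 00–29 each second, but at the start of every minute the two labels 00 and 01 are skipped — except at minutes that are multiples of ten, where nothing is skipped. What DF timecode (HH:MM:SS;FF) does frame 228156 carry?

Ten DF minutes hold 17982 frames, so frame 228156 lies in block 12 (frames 215784–233765) with 12372 frames into that block.
The block's first minute is 1800 frames and the rest 1798 each; 12372 frames reaches minute 6, so 12 × 18 + 6 × 2 = 228 labels have been skipped so far.
Adding those back, label number 228156 + 228 = 228384 at 30 labels/s is 7612 s + 24 f = 2 h 6 min 52 s frame 24, i.e. 02:06:52;24.

02:06:52;24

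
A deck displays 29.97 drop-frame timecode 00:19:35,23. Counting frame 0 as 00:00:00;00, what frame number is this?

35237

Complete 10-minute blocks: 1, each 17982 frames → 17982.
Remaining 9 whole minutes in the current block: 1800 + 8 × 1798 = 16184 frames.
Within the current minute: 35 × 30 + 23 − 2 = 1071 (labels ;00/;01 skipped at this minute). Total = 17982 + 16184 + 1071 = 35237.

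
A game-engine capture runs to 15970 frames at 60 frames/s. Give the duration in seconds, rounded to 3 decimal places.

266.167 seconds

Running time = 15970 × 1/60 = 1597/6 s ≈ 266.167 s.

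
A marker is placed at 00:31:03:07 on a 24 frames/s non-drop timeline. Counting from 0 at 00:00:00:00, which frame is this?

Total seconds to the label: (0 × 3600 + 31 × 60 + 3) = 1863.
Frame index = 1863 × 24 + 7 = 44719.

frame 44719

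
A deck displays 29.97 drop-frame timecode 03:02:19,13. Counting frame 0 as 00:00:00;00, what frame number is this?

Complete 10-minute blocks: 18, each 17982 frames → 323676.
Remaining 2 whole minutes in the current block: 1800 + 1 × 1798 = 3598 frames.
Within the current minute: 19 × 30 + 13 − 2 = 581 (labels ;00/;01 skipped at this minute). Total = 323676 + 3598 + 581 = 327855.

327855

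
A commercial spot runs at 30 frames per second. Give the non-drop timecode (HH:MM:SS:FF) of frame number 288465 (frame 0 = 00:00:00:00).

02:40:15:15

288465 ÷ 30 = 9615 full seconds, remainder 15 frames.
9615 s = 2 h 40 min 15 s.
Timecode: 02:40:15:15.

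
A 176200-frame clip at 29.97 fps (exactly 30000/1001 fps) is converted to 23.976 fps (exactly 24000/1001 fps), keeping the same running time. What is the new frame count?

Target frames = source frames × (target rate / source rate) = 176200 × (24000/1001)/(30000/1001) = 176200 × 4/5 = 140960.

140960 frames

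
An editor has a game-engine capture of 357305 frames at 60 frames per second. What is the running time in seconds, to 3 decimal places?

5955.083 seconds

Running time = 357305 × 1/60 = 71461/12 s ≈ 5955.083 s.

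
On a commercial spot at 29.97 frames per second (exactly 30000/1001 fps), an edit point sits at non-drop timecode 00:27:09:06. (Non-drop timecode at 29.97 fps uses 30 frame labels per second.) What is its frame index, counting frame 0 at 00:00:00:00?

48876

Total seconds to the label: (0 × 3600 + 27 × 60 + 9) = 1629.
Frame index = 1629 × 30 + 6 = 48876.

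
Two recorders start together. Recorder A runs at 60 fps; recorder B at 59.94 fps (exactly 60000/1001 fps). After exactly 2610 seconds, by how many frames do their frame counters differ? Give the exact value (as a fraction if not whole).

A emits 60 × 2610 = 156600 frames; B emits 60000/1001 × 2610 = 156600000/1001.
Difference = 156600/1001 frames (≈ 156.4436); B is behind A.

156600/1001 frames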